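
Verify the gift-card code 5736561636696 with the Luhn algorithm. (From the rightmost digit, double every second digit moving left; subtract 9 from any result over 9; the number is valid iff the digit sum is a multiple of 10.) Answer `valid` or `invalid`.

invalid

From the right, keep odd positions and double even positions (subtract 9 from any doubled value over 9):
  doubled (positions 2,4,...): 9 3 3 3 3 5 → sum 26
  kept (positions 1,3,...): 6 6 3 1 5 3 5 → sum 29
Total = 55.
55 mod 10 = 5, so the number is invalid.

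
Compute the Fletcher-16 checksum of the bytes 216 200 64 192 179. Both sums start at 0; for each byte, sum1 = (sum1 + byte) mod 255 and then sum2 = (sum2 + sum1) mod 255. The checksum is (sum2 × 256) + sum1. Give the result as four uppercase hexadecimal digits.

5556

Running sums (mod 255):
  after byte 0 (216): sum1=216, sum2=216
  after byte 1 (200): sum1=161, sum2=122
  after byte 2 (64): sum1=225, sum2=92
  after byte 3 (192): sum1=162, sum2=254
  after byte 4 (179): sum1=86, sum2=85
Checksum = sum2·256 + sum1 = 85·256 + 86 = 21846 = 0x5556.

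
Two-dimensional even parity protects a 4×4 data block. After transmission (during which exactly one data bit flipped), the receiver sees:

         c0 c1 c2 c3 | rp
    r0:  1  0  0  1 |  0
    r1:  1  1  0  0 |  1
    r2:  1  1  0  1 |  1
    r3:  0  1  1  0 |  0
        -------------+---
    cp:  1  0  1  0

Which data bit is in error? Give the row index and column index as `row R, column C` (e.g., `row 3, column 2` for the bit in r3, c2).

Recompute each row's even parity and compare to rp:
  r0: data parity 0, sent rp 0 → ok
  r1: data parity 0, sent rp 1 → mismatch
  r2: data parity 1, sent rp 1 → ok
  r3: data parity 0, sent rp 0 → ok
Recompute each column's even parity and compare to cp:
  c0: data parity 1, sent cp 1 → ok
  c1: data parity 1, sent cp 0 → mismatch
  c2: data parity 1, sent cp 1 → ok
  c3: data parity 0, sent cp 0 → ok
Exactly one row (r1) and one column (c1) fail → the flipped bit is at their intersection.

row 1, column 1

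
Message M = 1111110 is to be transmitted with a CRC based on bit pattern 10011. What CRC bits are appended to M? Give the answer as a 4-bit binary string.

1001

Append 4 zeros: 11111100000. Divide by 10011 (XOR where the leading bit is 1):
  pos 0: 11111 XOR 10011 = 01100
  pos 1: 11001 XOR 10011 = 01010
  pos 2: 10100 XOR 10011 = 00111
  pos 4: 11100 XOR 10011 = 01111
  pos 5: 11110 XOR 10011 = 01101
  pos 6: 11010 XOR 10011 = 01001
Remainder (last 4 bits) = 1001. This is the CRC / FCS.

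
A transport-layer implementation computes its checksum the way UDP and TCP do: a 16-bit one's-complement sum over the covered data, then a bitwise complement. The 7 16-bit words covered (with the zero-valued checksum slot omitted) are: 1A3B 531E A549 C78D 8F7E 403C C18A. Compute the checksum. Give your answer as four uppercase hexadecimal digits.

9489

One's-complement addition (fold any carry out of bit 15 back into bit 0):
  0x1A3B + 0x531E = 0x06D59
  0x6D59 + 0xA549 = 0x112A2 → wrap carry → 0x12A3
  0x12A3 + 0xC78D = 0x0DA30
  0xDA30 + 0x8F7E = 0x169AE → wrap carry → 0x69AF
  0x69AF + 0x403C = 0x0A9EB
  0xA9EB + 0xC18A = 0x16B75 → wrap carry → 0x6B76
One's-complement sum = 0x6B76.
Checksum = ~0x6B76 & 0xFFFF = 0x9489.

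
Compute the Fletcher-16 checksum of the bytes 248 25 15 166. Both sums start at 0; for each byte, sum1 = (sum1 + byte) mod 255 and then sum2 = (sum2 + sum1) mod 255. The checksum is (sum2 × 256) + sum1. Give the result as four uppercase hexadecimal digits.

F3C7

Running sums (mod 255):
  after byte 0 (248): sum1=248, sum2=248
  after byte 1 (25): sum1=18, sum2=11
  after byte 2 (15): sum1=33, sum2=44
  after byte 3 (166): sum1=199, sum2=243
Checksum = sum2·256 + sum1 = 243·256 + 199 = 62407 = 0xF3C7.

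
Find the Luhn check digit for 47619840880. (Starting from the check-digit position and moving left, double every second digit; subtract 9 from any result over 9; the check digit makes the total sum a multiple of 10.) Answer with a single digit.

1

Partial digits right→left: 0 8 8 0 4 8 9 1 6 7 4
Double every second digit counting from the check-digit position (so the 1st, 3rd, 5th, ... of the partial from the right).
  doubled (with −9 where >9): 0 7 8 9 3 8 → sum 35
  kept as-is: 8 0 8 1 7 → sum 24
Total = 35 + 24 = 59.
Check digit = (10 − (59 mod 10)) mod 10 = 1.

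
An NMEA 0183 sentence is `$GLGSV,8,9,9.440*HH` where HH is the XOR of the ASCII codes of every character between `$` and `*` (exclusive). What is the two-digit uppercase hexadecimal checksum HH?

XOR the ASCII codes of the payload characters:
  'G' = 0x47 → acc = 0x47
  'L' = 0x4C → acc = 0x0B
  'G' = 0x47 → acc = 0x4C
  'S' = 0x53 → acc = 0x1F
  'V' = 0x56 → acc = 0x49
  ',' = 0x2C → acc = 0x65
  '8' = 0x38 → acc = 0x5D
  ',' = 0x2C → acc = 0x71
  '9' = 0x39 → acc = 0x48
  ',' = 0x2C → acc = 0x64
  '9' = 0x39 → acc = 0x5D
  '.' = 0x2E → acc = 0x73
  '4' = 0x34 → acc = 0x47
  '4' = 0x34 → acc = 0x73
  '0' = 0x30 → acc = 0x43
Checksum = 0x43.

43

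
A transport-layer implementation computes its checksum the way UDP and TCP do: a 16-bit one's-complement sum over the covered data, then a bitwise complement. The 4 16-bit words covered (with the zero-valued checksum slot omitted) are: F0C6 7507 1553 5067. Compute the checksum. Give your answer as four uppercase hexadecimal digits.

3477

One's-complement addition (fold any carry out of bit 15 back into bit 0):
  0xF0C6 + 0x7507 = 0x165CD → wrap carry → 0x65CE
  0x65CE + 0x1553 = 0x07B21
  0x7B21 + 0x5067 = 0x0CB88
One's-complement sum = 0xCB88.
Checksum = ~0xCB88 & 0xFFFF = 0x3477.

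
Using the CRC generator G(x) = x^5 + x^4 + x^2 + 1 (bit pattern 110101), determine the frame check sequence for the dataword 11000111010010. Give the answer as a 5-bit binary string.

Append 5 zeros: 1100011101001000000. Divide by 110101 (XOR where the leading bit is 1):
  pos 0: 110001 XOR 110101 = 000100
  pos 3: 100110 XOR 110101 = 010011
  pos 4: 100111 XOR 110101 = 010010
  pos 5: 100100 XOR 110101 = 010001
  pos 6: 100010 XOR 110101 = 010111
  pos 7: 101111 XOR 110101 = 011010
  pos 8: 110100 XOR 110101 = 000001
  pos 13: 100000 XOR 110101 = 010101
Remainder (last 5 bits) = 10101. This is the CRC / FCS.

10101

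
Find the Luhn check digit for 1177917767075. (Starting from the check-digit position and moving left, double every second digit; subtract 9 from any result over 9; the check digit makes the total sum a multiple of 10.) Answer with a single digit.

5

Partial digits right→left: 5 7 0 7 6 7 7 1 9 7 7 1 1
Double every second digit counting from the check-digit position (so the 1st, 3rd, 5th, ... of the partial from the right).
  doubled (with −9 where >9): 1 0 3 5 9 5 2 → sum 25
  kept as-is: 7 7 7 1 7 1 → sum 30
Total = 25 + 30 = 55.
Check digit = (10 − (55 mod 10)) mod 10 = 5.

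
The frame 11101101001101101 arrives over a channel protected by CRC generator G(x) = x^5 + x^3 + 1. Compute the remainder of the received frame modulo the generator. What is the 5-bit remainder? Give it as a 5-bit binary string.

Modulo-2 division of 11101101001101101 by 101001:
  pos 0: 111011 XOR 101001 = 010010
  pos 1: 100100 XOR 101001 = 001101
  pos 3: 110110 XOR 101001 = 011111
  pos 4: 111110 XOR 101001 = 010111
  pos 5: 101111 XOR 101001 = 000110
  pos 8: 110101 XOR 101001 = 011100
  pos 9: 111001 XOR 101001 = 010000
  pos 10: 100000 XOR 101001 = 001001
Remainder = 10011 (nonzero — an error is detected).

10011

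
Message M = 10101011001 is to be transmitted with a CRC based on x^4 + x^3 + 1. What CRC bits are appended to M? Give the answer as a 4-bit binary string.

0101

Append 4 zeros: 101010110010000. Divide by 11001 (XOR where the leading bit is 1):
  pos 0: 10101 XOR 11001 = 01100
  pos 1: 11000 XOR 11001 = 00001
  pos 5: 11100 XOR 11001 = 00101
  pos 7: 10110 XOR 11001 = 01111
  pos 8: 11110 XOR 11001 = 00111
  pos 10: 11100 XOR 11001 = 00101
Remainder (last 4 bits) = 0101. This is the CRC / FCS.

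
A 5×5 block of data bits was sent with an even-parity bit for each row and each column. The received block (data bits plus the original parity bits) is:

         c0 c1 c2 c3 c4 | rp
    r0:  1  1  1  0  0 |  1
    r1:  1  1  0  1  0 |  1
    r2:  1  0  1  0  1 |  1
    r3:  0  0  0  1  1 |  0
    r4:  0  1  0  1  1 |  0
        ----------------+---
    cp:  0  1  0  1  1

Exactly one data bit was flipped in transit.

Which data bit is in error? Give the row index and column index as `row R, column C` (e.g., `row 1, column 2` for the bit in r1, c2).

row 4, column 0

Recompute each row's even parity and compare to rp:
  r0: data parity 1, sent rp 1 → ok
  r1: data parity 1, sent rp 1 → ok
  r2: data parity 1, sent rp 1 → ok
  r3: data parity 0, sent rp 0 → ok
  r4: data parity 1, sent rp 0 → mismatch
Recompute each column's even parity and compare to cp:
  c0: data parity 1, sent cp 0 → mismatch
  c1: data parity 1, sent cp 1 → ok
  c2: data parity 0, sent cp 0 → ok
  c3: data parity 1, sent cp 1 → ok
  c4: data parity 1, sent cp 1 → ok
Exactly one row (r4) and one column (c0) fail → the flipped bit is at their intersection.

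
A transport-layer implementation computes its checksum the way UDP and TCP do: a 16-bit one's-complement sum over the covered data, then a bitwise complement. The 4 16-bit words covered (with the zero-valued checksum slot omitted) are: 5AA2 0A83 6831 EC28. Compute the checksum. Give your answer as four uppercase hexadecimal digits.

4680

One's-complement addition (fold any carry out of bit 15 back into bit 0):
  0x5AA2 + 0x0A83 = 0x06525
  0x6525 + 0x6831 = 0x0CD56
  0xCD56 + 0xEC28 = 0x1B97E → wrap carry → 0xB97F
One's-complement sum = 0xB97F.
Checksum = ~0xB97F & 0xFFFF = 0x4680.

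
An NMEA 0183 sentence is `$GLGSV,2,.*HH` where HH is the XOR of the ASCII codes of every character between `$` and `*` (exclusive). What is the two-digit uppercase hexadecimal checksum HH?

55

XOR the ASCII codes of the payload characters:
  'G' = 0x47 → acc = 0x47
  'L' = 0x4C → acc = 0x0B
  'G' = 0x47 → acc = 0x4C
  'S' = 0x53 → acc = 0x1F
  'V' = 0x56 → acc = 0x49
  ',' = 0x2C → acc = 0x65
  '2' = 0x32 → acc = 0x57
  ',' = 0x2C → acc = 0x7B
  '.' = 0x2E → acc = 0x55
Checksum = 0x55.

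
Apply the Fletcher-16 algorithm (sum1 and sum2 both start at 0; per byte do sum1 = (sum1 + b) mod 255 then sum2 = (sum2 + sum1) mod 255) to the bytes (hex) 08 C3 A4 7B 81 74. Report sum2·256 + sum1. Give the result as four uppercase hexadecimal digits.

7FE1

Running sums (mod 255):
  after byte 0 (08): sum1=8, sum2=8
  after byte 1 (C3): sum1=203, sum2=211
  after byte 2 (A4): sum1=112, sum2=68
  after byte 3 (7B): sum1=235, sum2=48
  after byte 4 (81): sum1=109, sum2=157
  after byte 5 (74): sum1=225, sum2=127
Checksum = sum2·256 + sum1 = 127·256 + 225 = 32737 = 0x7FE1.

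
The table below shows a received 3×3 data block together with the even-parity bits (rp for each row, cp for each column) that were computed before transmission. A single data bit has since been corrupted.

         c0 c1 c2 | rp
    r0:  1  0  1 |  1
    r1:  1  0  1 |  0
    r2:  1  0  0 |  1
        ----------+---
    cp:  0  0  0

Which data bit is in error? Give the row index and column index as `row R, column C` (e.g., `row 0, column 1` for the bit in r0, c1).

Recompute each row's even parity and compare to rp:
  r0: data parity 0, sent rp 1 → mismatch
  r1: data parity 0, sent rp 0 → ok
  r2: data parity 1, sent rp 1 → ok
Recompute each column's even parity and compare to cp:
  c0: data parity 1, sent cp 0 → mismatch
  c1: data parity 0, sent cp 0 → ok
  c2: data parity 0, sent cp 0 → ok
Exactly one row (r0) and one column (c0) fail → the flipped bit is at their intersection.

row 0, column 0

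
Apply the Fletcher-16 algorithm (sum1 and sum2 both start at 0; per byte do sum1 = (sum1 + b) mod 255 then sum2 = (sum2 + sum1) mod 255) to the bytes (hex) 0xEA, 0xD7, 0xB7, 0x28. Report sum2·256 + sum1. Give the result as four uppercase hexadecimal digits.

CAA2

Running sums (mod 255):
  after byte 0 (0xEA): sum1=234, sum2=234
  after byte 1 (0xD7): sum1=194, sum2=173
  after byte 2 (0xB7): sum1=122, sum2=40
  after byte 3 (0x28): sum1=162, sum2=202
Checksum = sum2·256 + sum1 = 202·256 + 162 = 51874 = 0xCAA2.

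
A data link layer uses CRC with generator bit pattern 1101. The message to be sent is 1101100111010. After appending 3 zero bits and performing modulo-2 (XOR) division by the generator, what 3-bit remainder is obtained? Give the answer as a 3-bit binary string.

101

Append 3 zeros: 1101100111010000. Divide by 1101 (XOR where the leading bit is 1):
  pos 0: 1101 XOR 1101 = 0000
  pos 4: 1001 XOR 1101 = 0100
  pos 5: 1001 XOR 1101 = 0100
  pos 6: 1001 XOR 1101 = 0100
  pos 7: 1000 XOR 1101 = 0101
  pos 8: 1011 XOR 1101 = 0110
  pos 9: 1100 XOR 1101 = 0001
  pos 12: 1000 XOR 1101 = 0101
Remainder (last 3 bits) = 101. This is the CRC / FCS.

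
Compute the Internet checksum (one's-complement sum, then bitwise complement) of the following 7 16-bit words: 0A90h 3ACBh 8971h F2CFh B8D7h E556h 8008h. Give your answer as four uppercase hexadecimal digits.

One's-complement addition (fold any carry out of bit 15 back into bit 0):
  0x0A90 + 0x3ACB = 0x0455B
  0x455B + 0x8971 = 0x0CECC
  0xCECC + 0xF2CF = 0x1C19B → wrap carry → 0xC19C
  0xC19C + 0xB8D7 = 0x17A73 → wrap carry → 0x7A74
  0x7A74 + 0xE556 = 0x15FCA → wrap carry → 0x5FCB
  0x5FCB + 0x8008 = 0x0DFD3
One's-complement sum = 0xDFD3.
Checksum = ~0xDFD3 & 0xFFFF = 0x202C.

202C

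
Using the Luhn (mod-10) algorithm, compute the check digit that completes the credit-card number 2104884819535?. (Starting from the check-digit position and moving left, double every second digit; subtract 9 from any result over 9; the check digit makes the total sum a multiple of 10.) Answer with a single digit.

4

Partial digits right→left: 5 3 5 9 1 8 4 8 8 4 0 1 2
Double every second digit counting from the check-digit position (so the 1st, 3rd, 5th, ... of the partial from the right).
  doubled (with −9 where >9): 1 1 2 8 7 0 4 → sum 23
  kept as-is: 3 9 8 8 4 1 → sum 33
Total = 23 + 33 = 56.
Check digit = (10 − (56 mod 10)) mod 10 = 4.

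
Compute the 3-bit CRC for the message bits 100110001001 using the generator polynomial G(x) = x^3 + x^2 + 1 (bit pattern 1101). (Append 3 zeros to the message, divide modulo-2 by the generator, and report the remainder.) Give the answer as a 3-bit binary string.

Append 3 zeros: 100110001001000. Divide by 1101 (XOR where the leading bit is 1):
  pos 0: 1001 XOR 1101 = 0100
  pos 1: 1001 XOR 1101 = 0100
  pos 2: 1000 XOR 1101 = 0101
  pos 3: 1010 XOR 1101 = 0111
  pos 4: 1110 XOR 1101 = 0011
  pos 6: 1110 XOR 1101 = 0011
  pos 8: 1101 XOR 1101 = 0000
Remainder (last 3 bits) = 000. This is the CRC / FCS.

000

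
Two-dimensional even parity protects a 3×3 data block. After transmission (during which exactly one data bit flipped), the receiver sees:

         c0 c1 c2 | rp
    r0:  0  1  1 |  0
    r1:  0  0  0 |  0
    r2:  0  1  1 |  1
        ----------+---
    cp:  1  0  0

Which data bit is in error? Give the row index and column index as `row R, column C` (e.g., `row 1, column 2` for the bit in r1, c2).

row 2, column 0

Recompute each row's even parity and compare to rp:
  r0: data parity 0, sent rp 0 → ok
  r1: data parity 0, sent rp 0 → ok
  r2: data parity 0, sent rp 1 → mismatch
Recompute each column's even parity and compare to cp:
  c0: data parity 0, sent cp 1 → mismatch
  c1: data parity 0, sent cp 0 → ok
  c2: data parity 0, sent cp 0 → ok
Exactly one row (r2) and one column (c0) fail → the flipped bit is at their intersection.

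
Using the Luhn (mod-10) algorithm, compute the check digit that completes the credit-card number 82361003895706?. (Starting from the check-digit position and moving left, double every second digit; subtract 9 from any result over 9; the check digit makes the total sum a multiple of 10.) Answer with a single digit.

5

Partial digits right→left: 6 0 7 5 9 8 3 0 0 1 6 3 2 8
Double every second digit counting from the check-digit position (so the 1st, 3rd, 5th, ... of the partial from the right).
  doubled (with −9 where >9): 3 5 9 6 0 3 4 → sum 30
  kept as-is: 0 5 8 0 1 3 8 → sum 25
Total = 30 + 25 = 55.
Check digit = (10 − (55 mod 10)) mod 10 = 5.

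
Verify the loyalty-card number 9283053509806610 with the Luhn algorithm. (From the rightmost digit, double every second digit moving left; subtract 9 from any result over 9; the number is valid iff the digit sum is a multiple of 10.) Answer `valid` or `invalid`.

From the right, keep odd positions and double even positions (subtract 9 from any doubled value over 9):
  doubled (positions 2,4,...): 2 3 7 0 6 0 7 9 → sum 34
  kept (positions 1,3,...): 0 6 0 9 5 5 3 2 → sum 30
Total = 64.
64 mod 10 = 4, so the number is invalid.

invalid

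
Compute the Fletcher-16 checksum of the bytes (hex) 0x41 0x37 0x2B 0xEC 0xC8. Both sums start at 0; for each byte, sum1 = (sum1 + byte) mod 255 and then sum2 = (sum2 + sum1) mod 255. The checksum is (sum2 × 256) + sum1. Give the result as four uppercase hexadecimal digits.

Running sums (mod 255):
  after byte 0 (0x41): sum1=65, sum2=65
  after byte 1 (0x37): sum1=120, sum2=185
  after byte 2 (0x2B): sum1=163, sum2=93
  after byte 3 (0xEC): sum1=144, sum2=237
  after byte 4 (0xC8): sum1=89, sum2=71
Checksum = sum2·256 + sum1 = 71·256 + 89 = 18265 = 0x4759.

4759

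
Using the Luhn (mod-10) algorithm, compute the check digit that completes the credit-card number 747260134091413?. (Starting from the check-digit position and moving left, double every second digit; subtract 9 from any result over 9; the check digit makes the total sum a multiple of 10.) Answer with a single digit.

Partial digits right→left: 3 1 4 1 9 0 4 3 1 0 6 2 7 4 7
Double every second digit counting from the check-digit position (so the 1st, 3rd, 5th, ... of the partial from the right).
  doubled (with −9 where >9): 6 8 9 8 2 3 5 5 → sum 46
  kept as-is: 1 1 0 3 0 2 4 → sum 11
Total = 46 + 11 = 57.
Check digit = (10 − (57 mod 10)) mod 10 = 3.

3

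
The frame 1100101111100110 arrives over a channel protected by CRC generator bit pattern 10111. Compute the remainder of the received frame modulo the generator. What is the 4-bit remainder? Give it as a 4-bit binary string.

0000

Modulo-2 division of 1100101111100110 by 10111:
  pos 0: 11001 XOR 10111 = 01110
  pos 1: 11100 XOR 10111 = 01011
  pos 2: 10111 XOR 10111 = 00000
  pos 7: 11110 XOR 10111 = 01001
  pos 8: 10010 XOR 10111 = 00101
  pos 10: 10111 XOR 10111 = 00000
Remainder = 0000 (zero — the frame passes the CRC check).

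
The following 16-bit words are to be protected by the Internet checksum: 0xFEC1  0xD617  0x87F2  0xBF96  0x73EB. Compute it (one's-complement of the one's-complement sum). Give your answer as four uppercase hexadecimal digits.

6FB1

One's-complement addition (fold any carry out of bit 15 back into bit 0):
  0xFEC1 + 0xD617 = 0x1D4D8 → wrap carry → 0xD4D9
  0xD4D9 + 0x87F2 = 0x15CCB → wrap carry → 0x5CCC
  0x5CCC + 0xBF96 = 0x11C62 → wrap carry → 0x1C63
  0x1C63 + 0x73EB = 0x0904E
One's-complement sum = 0x904E.
Checksum = ~0x904E & 0xFFFF = 0x6FB1.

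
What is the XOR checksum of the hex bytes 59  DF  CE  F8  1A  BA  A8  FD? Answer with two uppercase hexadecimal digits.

XOR the bytes together:
  start with 0x59
  0x59 ⊕ 0xDF = 0x86
  0x86 ⊕ 0xCE = 0x48
  0x48 ⊕ 0xF8 = 0xB0
  0xB0 ⊕ 0x1A = 0xAA
  0xAA ⊕ 0xBA = 0x10
  0x10 ⊕ 0xA8 = 0xB8
  0xB8 ⊕ 0xFD = 0x45

45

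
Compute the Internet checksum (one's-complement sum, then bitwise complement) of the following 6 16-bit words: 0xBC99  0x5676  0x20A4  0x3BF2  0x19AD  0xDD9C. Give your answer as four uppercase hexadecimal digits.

One's-complement addition (fold any carry out of bit 15 back into bit 0):
  0xBC99 + 0x5676 = 0x1130F → wrap carry → 0x1310
  0x1310 + 0x20A4 = 0x033B4
  0x33B4 + 0x3BF2 = 0x06FA6
  0x6FA6 + 0x19AD = 0x08953
  0x8953 + 0xDD9C = 0x166EF → wrap carry → 0x66F0
One's-complement sum = 0x66F0.
Checksum = ~0x66F0 & 0xFFFF = 0x990F.

990F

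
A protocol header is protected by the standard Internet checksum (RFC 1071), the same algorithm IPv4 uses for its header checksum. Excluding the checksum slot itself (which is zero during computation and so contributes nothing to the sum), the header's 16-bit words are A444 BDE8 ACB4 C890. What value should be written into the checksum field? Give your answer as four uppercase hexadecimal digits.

One's-complement addition (fold any carry out of bit 15 back into bit 0):
  0xA444 + 0xBDE8 = 0x1622C → wrap carry → 0x622D
  0x622D + 0xACB4 = 0x10EE1 → wrap carry → 0x0EE2
  0x0EE2 + 0xC890 = 0x0D772
One's-complement sum = 0xD772.
Checksum = ~0xD772 & 0xFFFF = 0x288D.

288D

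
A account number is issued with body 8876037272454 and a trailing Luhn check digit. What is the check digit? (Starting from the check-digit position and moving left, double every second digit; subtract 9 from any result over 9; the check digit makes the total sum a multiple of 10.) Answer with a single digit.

6

Partial digits right→left: 4 5 4 2 7 2 7 3 0 6 7 8 8
Double every second digit counting from the check-digit position (so the 1st, 3rd, 5th, ... of the partial from the right).
  doubled (with −9 where >9): 8 8 5 5 0 5 7 → sum 38
  kept as-is: 5 2 2 3 6 8 → sum 26
Total = 38 + 26 = 64.
Check digit = (10 − (64 mod 10)) mod 10 = 6.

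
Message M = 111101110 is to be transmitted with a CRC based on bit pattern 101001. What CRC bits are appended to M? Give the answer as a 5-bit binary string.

Append 5 zeros: 11110111000000. Divide by 101001 (XOR where the leading bit is 1):
  pos 0: 111101 XOR 101001 = 010100
  pos 1: 101001 XOR 101001 = 000000
  pos 7: 100000 XOR 101001 = 001001
Remainder (last 5 bits) = 10010. This is the CRC / FCS.

10010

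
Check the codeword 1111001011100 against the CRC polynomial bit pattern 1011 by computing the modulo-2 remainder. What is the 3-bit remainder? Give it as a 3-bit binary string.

Modulo-2 division of 1111001011100 by 1011:
  pos 0: 1111 XOR 1011 = 0100
  pos 1: 1000 XOR 1011 = 0011
  pos 3: 1101 XOR 1011 = 0110
  pos 4: 1100 XOR 1011 = 0111
  pos 5: 1111 XOR 1011 = 0100
  pos 6: 1001 XOR 1011 = 0010
  pos 8: 1010 XOR 1011 = 0001
Remainder = 010 (nonzero — an error is detected).

010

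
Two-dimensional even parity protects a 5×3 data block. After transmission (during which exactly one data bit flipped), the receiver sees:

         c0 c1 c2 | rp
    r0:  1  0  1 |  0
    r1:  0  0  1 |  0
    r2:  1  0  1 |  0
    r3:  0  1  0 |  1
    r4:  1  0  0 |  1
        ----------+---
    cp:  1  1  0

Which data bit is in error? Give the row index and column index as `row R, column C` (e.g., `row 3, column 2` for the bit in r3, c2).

row 1, column 2

Recompute each row's even parity and compare to rp:
  r0: data parity 0, sent rp 0 → ok
  r1: data parity 1, sent rp 0 → mismatch
  r2: data parity 0, sent rp 0 → ok
  r3: data parity 1, sent rp 1 → ok
  r4: data parity 1, sent rp 1 → ok
Recompute each column's even parity and compare to cp:
  c0: data parity 1, sent cp 1 → ok
  c1: data parity 1, sent cp 1 → ok
  c2: data parity 1, sent cp 0 → mismatch
Exactly one row (r1) and one column (c2) fail → the flipped bit is at their intersection.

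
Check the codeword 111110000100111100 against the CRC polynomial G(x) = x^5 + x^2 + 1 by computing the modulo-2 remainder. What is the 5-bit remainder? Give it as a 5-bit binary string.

00010

Modulo-2 division of 111110000100111100 by 100101:
  pos 0: 111110 XOR 100101 = 011011
  pos 1: 110110 XOR 100101 = 010011
  pos 2: 100110 XOR 100101 = 000011
  pos 6: 110100 XOR 100101 = 010001
  pos 7: 100011 XOR 100101 = 000110
  pos 10: 110111 XOR 100101 = 010010
  pos 11: 100100 XOR 100101 = 000001
Remainder = 00010 (nonzero — an error is detected).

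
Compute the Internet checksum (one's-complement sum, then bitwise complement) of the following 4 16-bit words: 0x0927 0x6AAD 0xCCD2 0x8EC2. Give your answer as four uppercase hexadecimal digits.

One's-complement addition (fold any carry out of bit 15 back into bit 0):
  0x0927 + 0x6AAD = 0x073D4
  0x73D4 + 0xCCD2 = 0x140A6 → wrap carry → 0x40A7
  0x40A7 + 0x8EC2 = 0x0CF69
One's-complement sum = 0xCF69.
Checksum = ~0xCF69 & 0xFFFF = 0x3096.

3096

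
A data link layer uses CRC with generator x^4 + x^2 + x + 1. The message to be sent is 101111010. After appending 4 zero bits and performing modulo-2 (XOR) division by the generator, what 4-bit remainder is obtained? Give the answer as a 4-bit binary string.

Append 4 zeros: 1011110100000. Divide by 10111 (XOR where the leading bit is 1):
  pos 0: 10111 XOR 10111 = 00000
  pos 5: 10100 XOR 10111 = 00011
  pos 8: 11000 XOR 10111 = 01111
Remainder (last 4 bits) = 1111. This is the CRC / FCS.

1111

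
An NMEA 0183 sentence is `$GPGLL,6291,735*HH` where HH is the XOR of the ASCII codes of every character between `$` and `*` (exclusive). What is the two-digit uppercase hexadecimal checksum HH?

6D

XOR the ASCII codes of the payload characters:
  'G' = 0x47 → acc = 0x47
  'P' = 0x50 → acc = 0x17
  'G' = 0x47 → acc = 0x50
  'L' = 0x4C → acc = 0x1C
  'L' = 0x4C → acc = 0x50
  ',' = 0x2C → acc = 0x7C
  '6' = 0x36 → acc = 0x4A
  '2' = 0x32 → acc = 0x78
  '9' = 0x39 → acc = 0x41
  '1' = 0x31 → acc = 0x70
  ',' = 0x2C → acc = 0x5C
  '7' = 0x37 → acc = 0x6B
  '3' = 0x33 → acc = 0x58
  '5' = 0x35 → acc = 0x6D
Checksum = 0x6D.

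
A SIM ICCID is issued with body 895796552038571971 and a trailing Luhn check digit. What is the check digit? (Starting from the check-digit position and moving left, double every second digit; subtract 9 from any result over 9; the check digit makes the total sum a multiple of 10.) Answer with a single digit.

4

Partial digits right→left: 1 7 9 1 7 5 8 3 0 2 5 5 6 9 7 5 9 8
Double every second digit counting from the check-digit position (so the 1st, 3rd, 5th, ... of the partial from the right).
  doubled (with −9 where >9): 2 9 5 7 0 1 3 5 9 → sum 41
  kept as-is: 7 1 5 3 2 5 9 5 8 → sum 45
Total = 41 + 45 = 86.
Check digit = (10 − (86 mod 10)) mod 10 = 4.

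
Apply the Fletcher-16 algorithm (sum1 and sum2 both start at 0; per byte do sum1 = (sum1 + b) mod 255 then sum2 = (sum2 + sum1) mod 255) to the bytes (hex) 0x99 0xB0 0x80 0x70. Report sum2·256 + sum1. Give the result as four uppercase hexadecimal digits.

Running sums (mod 255):
  after byte 0 (0x99): sum1=153, sum2=153
  after byte 1 (0xB0): sum1=74, sum2=227
  after byte 2 (0x80): sum1=202, sum2=174
  after byte 3 (0x70): sum1=59, sum2=233
Checksum = sum2·256 + sum1 = 233·256 + 59 = 59707 = 0xE93B.

E93B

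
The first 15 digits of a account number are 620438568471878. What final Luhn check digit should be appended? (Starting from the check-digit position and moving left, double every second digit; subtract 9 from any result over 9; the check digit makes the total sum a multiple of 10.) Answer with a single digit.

2

Partial digits right→left: 8 7 8 1 7 4 8 6 5 8 3 4 0 2 6
Double every second digit counting from the check-digit position (so the 1st, 3rd, 5th, ... of the partial from the right).
  doubled (with −9 where >9): 7 7 5 7 1 6 0 3 → sum 36
  kept as-is: 7 1 4 6 8 4 2 → sum 32
Total = 36 + 32 = 68.
Check digit = (10 − (68 mod 10)) mod 10 = 2.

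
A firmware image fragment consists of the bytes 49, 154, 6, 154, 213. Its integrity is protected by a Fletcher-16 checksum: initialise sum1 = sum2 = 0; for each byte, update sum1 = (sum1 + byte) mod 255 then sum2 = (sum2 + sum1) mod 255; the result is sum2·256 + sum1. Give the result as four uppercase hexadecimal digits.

Running sums (mod 255):
  after byte 0 (49): sum1=49, sum2=49
  after byte 1 (154): sum1=203, sum2=252
  after byte 2 (6): sum1=209, sum2=206
  after byte 3 (154): sum1=108, sum2=59
  after byte 4 (213): sum1=66, sum2=125
Checksum = sum2·256 + sum1 = 125·256 + 66 = 32066 = 0x7D42.

7D42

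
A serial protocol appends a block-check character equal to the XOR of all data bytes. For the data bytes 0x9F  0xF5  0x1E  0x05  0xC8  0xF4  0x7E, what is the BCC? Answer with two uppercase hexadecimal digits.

XOR the bytes together:
  start with 0x9F
  0x9F ⊕ 0xF5 = 0x6A
  0x6A ⊕ 0x1E = 0x74
  0x74 ⊕ 0x05 = 0x71
  0x71 ⊕ 0xC8 = 0xB9
  0xB9 ⊕ 0xF4 = 0x4D
  0x4D ⊕ 0x7E = 0x33

33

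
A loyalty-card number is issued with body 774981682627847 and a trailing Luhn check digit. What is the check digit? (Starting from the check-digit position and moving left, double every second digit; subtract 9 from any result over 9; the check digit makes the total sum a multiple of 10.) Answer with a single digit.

5

Partial digits right→left: 7 4 8 7 2 6 2 8 6 1 8 9 4 7 7
Double every second digit counting from the check-digit position (so the 1st, 3rd, 5th, ... of the partial from the right).
  doubled (with −9 where >9): 5 7 4 4 3 7 8 5 → sum 43
  kept as-is: 4 7 6 8 1 9 7 → sum 42
Total = 43 + 42 = 85.
Check digit = (10 − (85 mod 10)) mod 10 = 5.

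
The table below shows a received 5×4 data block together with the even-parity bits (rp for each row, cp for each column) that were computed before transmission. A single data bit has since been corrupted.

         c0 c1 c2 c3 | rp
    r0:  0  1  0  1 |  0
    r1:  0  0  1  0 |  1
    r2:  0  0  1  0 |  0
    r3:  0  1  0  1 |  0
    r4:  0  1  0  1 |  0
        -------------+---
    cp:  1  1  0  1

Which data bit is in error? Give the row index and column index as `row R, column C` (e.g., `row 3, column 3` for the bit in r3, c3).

row 2, column 0

Recompute each row's even parity and compare to rp:
  r0: data parity 0, sent rp 0 → ok
  r1: data parity 1, sent rp 1 → ok
  r2: data parity 1, sent rp 0 → mismatch
  r3: data parity 0, sent rp 0 → ok
  r4: data parity 0, sent rp 0 → ok
Recompute each column's even parity and compare to cp:
  c0: data parity 0, sent cp 1 → mismatch
  c1: data parity 1, sent cp 1 → ok
  c2: data parity 0, sent cp 0 → ok
  c3: data parity 1, sent cp 1 → ok
Exactly one row (r2) and one column (c0) fail → the flipped bit is at their intersection.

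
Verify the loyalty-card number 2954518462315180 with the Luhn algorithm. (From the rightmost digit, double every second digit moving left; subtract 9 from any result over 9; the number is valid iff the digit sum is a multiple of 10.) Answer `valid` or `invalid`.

From the right, keep odd positions and double even positions (subtract 9 from any doubled value over 9):
  doubled (positions 2,4,...): 7 1 6 3 7 1 1 4 → sum 30
  kept (positions 1,3,...): 0 1 1 2 4 1 4 9 → sum 22
Total = 52.
52 mod 10 = 2, so the number is invalid.

invalid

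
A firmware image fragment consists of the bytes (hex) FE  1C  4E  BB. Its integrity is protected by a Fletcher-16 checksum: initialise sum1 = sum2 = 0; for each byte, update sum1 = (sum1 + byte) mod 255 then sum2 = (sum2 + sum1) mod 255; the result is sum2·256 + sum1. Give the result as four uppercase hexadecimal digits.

A825

Running sums (mod 255):
  after byte 0 (FE): sum1=254, sum2=254
  after byte 1 (1C): sum1=27, sum2=26
  after byte 2 (4E): sum1=105, sum2=131
  after byte 3 (BB): sum1=37, sum2=168
Checksum = sum2·256 + sum1 = 168·256 + 37 = 43045 = 0xA825.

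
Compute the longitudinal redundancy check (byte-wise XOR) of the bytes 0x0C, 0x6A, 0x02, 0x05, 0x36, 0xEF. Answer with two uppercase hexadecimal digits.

XOR the bytes together:
  start with 0x0C
  0x0C ⊕ 0x6A = 0x66
  0x66 ⊕ 0x02 = 0x64
  0x64 ⊕ 0x05 = 0x61
  0x61 ⊕ 0x36 = 0x57
  0x57 ⊕ 0xEF = 0xB8

B8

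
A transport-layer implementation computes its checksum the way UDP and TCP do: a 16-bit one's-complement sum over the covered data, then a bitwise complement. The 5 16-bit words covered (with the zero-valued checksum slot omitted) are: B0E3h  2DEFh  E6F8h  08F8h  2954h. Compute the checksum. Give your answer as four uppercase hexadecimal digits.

One's-complement addition (fold any carry out of bit 15 back into bit 0):
  0xB0E3 + 0x2DEF = 0x0DED2
  0xDED2 + 0xE6F8 = 0x1C5CA → wrap carry → 0xC5CB
  0xC5CB + 0x08F8 = 0x0CEC3
  0xCEC3 + 0x2954 = 0x0F817
One's-complement sum = 0xF817.
Checksum = ~0xF817 & 0xFFFF = 0x07E8.

07E8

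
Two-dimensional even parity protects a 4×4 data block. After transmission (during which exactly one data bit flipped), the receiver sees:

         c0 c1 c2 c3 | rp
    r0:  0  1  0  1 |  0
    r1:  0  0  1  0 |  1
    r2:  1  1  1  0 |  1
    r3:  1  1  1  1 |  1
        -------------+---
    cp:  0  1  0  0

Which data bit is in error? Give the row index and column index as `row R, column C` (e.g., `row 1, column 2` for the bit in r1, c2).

row 3, column 2

Recompute each row's even parity and compare to rp:
  r0: data parity 0, sent rp 0 → ok
  r1: data parity 1, sent rp 1 → ok
  r2: data parity 1, sent rp 1 → ok
  r3: data parity 0, sent rp 1 → mismatch
Recompute each column's even parity and compare to cp:
  c0: data parity 0, sent cp 0 → ok
  c1: data parity 1, sent cp 1 → ok
  c2: data parity 1, sent cp 0 → mismatch
  c3: data parity 0, sent cp 0 → ok
Exactly one row (r3) and one column (c2) fail → the flipped bit is at their intersection.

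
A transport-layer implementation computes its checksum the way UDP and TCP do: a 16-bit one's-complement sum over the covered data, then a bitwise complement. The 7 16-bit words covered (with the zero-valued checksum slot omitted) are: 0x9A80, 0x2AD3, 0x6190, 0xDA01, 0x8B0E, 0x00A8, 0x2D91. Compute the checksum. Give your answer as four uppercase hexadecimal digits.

45D2

One's-complement addition (fold any carry out of bit 15 back into bit 0):
  0x9A80 + 0x2AD3 = 0x0C553
  0xC553 + 0x6190 = 0x126E3 → wrap carry → 0x26E4
  0x26E4 + 0xDA01 = 0x100E5 → wrap carry → 0x00E6
  0x00E6 + 0x8B0E = 0x08BF4
  0x8BF4 + 0x00A8 = 0x08C9C
  0x8C9C + 0x2D91 = 0x0BA2D
One's-complement sum = 0xBA2D.
Checksum = ~0xBA2D & 0xFFFF = 0x45D2.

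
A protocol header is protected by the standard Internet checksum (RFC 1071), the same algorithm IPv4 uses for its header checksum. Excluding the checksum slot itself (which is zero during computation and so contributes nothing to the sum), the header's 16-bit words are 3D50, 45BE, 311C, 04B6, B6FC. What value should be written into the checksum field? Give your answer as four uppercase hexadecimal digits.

One's-complement addition (fold any carry out of bit 15 back into bit 0):
  0x3D50 + 0x45BE = 0x0830E
  0x830E + 0x311C = 0x0B42A
  0xB42A + 0x04B6 = 0x0B8E0
  0xB8E0 + 0xB6FC = 0x16FDC → wrap carry → 0x6FDD
One's-complement sum = 0x6FDD.
Checksum = ~0x6FDD & 0xFFFF = 0x9022.

9022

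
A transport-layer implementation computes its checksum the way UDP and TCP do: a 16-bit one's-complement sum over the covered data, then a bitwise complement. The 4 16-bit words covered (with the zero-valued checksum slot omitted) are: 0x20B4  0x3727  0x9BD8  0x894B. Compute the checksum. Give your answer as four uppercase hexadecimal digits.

One's-complement addition (fold any carry out of bit 15 back into bit 0):
  0x20B4 + 0x3727 = 0x057DB
  0x57DB + 0x9BD8 = 0x0F3B3
  0xF3B3 + 0x894B = 0x17CFE → wrap carry → 0x7CFF
One's-complement sum = 0x7CFF.
Checksum = ~0x7CFF & 0xFFFF = 0x8300.

8300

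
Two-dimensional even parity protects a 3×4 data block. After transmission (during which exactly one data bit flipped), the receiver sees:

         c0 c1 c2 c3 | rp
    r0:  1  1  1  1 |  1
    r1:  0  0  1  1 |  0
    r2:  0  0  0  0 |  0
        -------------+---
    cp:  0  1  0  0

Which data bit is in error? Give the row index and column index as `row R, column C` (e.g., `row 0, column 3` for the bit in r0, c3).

row 0, column 0

Recompute each row's even parity and compare to rp:
  r0: data parity 0, sent rp 1 → mismatch
  r1: data parity 0, sent rp 0 → ok
  r2: data parity 0, sent rp 0 → ok
Recompute each column's even parity and compare to cp:
  c0: data parity 1, sent cp 0 → mismatch
  c1: data parity 1, sent cp 1 → ok
  c2: data parity 0, sent cp 0 → ok
  c3: data parity 0, sent cp 0 → ok
Exactly one row (r0) and one column (c0) fail → the flipped bit is at their intersection.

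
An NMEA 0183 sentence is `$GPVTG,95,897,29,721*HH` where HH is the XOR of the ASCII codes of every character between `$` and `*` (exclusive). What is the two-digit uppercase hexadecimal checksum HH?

57

XOR the ASCII codes of the payload characters:
  'G' = 0x47 → acc = 0x47
  'P' = 0x50 → acc = 0x17
  'V' = 0x56 → acc = 0x41
  'T' = 0x54 → acc = 0x15
  'G' = 0x47 → acc = 0x52
  ',' = 0x2C → acc = 0x7E
  '9' = 0x39 → acc = 0x47
  '5' = 0x35 → acc = 0x72
  ',' = 0x2C → acc = 0x5E
  '8' = 0x38 → acc = 0x66
  '9' = 0x39 → acc = 0x5F
  '7' = 0x37 → acc = 0x68
  ',' = 0x2C → acc = 0x44
  '2' = 0x32 → acc = 0x76
  '9' = 0x39 → acc = 0x4F
  ',' = 0x2C → acc = 0x63
  '7' = 0x37 → acc = 0x54
  '2' = 0x32 → acc = 0x66
  '1' = 0x31 → acc = 0x57
Checksum = 0x57.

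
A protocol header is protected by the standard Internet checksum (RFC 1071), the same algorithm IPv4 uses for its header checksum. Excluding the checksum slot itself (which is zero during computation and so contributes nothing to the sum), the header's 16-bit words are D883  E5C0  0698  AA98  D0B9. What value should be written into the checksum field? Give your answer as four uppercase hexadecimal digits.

One's-complement addition (fold any carry out of bit 15 back into bit 0):
  0xD883 + 0xE5C0 = 0x1BE43 → wrap carry → 0xBE44
  0xBE44 + 0x0698 = 0x0C4DC
  0xC4DC + 0xAA98 = 0x16F74 → wrap carry → 0x6F75
  0x6F75 + 0xD0B9 = 0x1402E → wrap carry → 0x402F
One's-complement sum = 0x402F.
Checksum = ~0x402F & 0xFFFF = 0xBFD0.

BFD0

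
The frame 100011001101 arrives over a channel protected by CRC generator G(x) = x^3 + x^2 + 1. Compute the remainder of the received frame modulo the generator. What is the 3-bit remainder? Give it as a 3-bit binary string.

Modulo-2 division of 100011001101 by 1101:
  pos 0: 1000 XOR 1101 = 0101
  pos 1: 1011 XOR 1101 = 0110
  pos 2: 1101 XOR 1101 = 0000
  pos 8: 1101 XOR 1101 = 0000
Remainder = 000 (zero — the frame passes the CRC check).

000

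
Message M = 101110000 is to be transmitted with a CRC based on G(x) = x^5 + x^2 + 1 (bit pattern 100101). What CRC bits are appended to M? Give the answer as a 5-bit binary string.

Append 5 zeros: 10111000000000. Divide by 100101 (XOR where the leading bit is 1):
  pos 0: 101110 XOR 100101 = 001011
  pos 2: 101100 XOR 100101 = 001001
  pos 4: 100100 XOR 100101 = 000001
Remainder (last 5 bits) = 10000. This is the CRC / FCS.

10000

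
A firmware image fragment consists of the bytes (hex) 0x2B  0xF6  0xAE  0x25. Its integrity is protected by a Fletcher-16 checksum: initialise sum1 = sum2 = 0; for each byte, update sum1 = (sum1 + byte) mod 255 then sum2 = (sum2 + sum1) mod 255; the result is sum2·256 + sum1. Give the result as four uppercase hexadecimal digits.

14F5

Running sums (mod 255):
  after byte 0 (0x2B): sum1=43, sum2=43
  after byte 1 (0xF6): sum1=34, sum2=77
  after byte 2 (0xAE): sum1=208, sum2=30
  after byte 3 (0x25): sum1=245, sum2=20
Checksum = sum2·256 + sum1 = 20·256 + 245 = 5365 = 0x14F5.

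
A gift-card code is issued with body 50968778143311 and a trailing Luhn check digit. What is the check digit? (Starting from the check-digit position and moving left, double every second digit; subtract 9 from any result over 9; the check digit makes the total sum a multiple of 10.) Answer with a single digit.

Partial digits right→left: 1 1 3 3 4 1 8 7 7 8 6 9 0 5
Double every second digit counting from the check-digit position (so the 1st, 3rd, 5th, ... of the partial from the right).
  doubled (with −9 where >9): 2 6 8 7 5 3 0 → sum 31
  kept as-is: 1 3 1 7 8 9 5 → sum 34
Total = 31 + 34 = 65.
Check digit = (10 − (65 mod 10)) mod 10 = 5.

5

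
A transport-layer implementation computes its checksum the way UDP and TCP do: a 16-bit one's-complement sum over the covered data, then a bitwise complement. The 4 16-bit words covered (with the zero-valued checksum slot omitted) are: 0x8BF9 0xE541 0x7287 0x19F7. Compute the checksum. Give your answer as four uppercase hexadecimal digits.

One's-complement addition (fold any carry out of bit 15 back into bit 0):
  0x8BF9 + 0xE541 = 0x1713A → wrap carry → 0x713B
  0x713B + 0x7287 = 0x0E3C2
  0xE3C2 + 0x19F7 = 0x0FDB9
One's-complement sum = 0xFDB9.
Checksum = ~0xFDB9 & 0xFFFF = 0x0246.

0246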